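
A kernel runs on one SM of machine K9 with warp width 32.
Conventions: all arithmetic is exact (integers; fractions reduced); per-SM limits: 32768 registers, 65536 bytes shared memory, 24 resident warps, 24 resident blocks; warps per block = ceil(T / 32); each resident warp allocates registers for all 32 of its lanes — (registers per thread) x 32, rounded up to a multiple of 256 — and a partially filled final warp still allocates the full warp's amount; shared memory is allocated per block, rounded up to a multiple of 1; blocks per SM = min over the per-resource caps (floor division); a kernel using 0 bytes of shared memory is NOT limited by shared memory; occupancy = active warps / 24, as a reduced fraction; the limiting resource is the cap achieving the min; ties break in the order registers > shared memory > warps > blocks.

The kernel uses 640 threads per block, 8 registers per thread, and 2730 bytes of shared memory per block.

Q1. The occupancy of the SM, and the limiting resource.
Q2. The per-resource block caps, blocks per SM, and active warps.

Answer: occupancy 5/6, limited by warps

registers: 6 blocks
shared memory: 24 blocks
warps: 1 block
blocks: 24 blocks

Answer: 1 block, 20 active warps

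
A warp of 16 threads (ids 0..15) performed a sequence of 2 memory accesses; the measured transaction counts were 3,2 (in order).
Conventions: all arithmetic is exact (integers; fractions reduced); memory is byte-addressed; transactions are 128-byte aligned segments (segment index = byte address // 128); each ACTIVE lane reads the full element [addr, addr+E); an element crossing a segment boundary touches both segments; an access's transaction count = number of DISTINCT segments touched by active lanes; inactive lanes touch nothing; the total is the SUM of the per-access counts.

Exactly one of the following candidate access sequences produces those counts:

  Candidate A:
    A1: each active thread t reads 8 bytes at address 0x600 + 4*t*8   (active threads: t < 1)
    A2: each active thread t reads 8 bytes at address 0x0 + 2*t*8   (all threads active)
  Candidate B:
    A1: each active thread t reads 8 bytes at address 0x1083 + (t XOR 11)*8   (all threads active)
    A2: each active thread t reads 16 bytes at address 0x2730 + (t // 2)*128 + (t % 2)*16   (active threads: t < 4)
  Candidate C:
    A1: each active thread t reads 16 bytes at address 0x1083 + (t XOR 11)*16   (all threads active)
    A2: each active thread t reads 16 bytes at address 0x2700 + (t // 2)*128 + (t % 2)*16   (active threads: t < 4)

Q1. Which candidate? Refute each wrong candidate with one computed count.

A: A1 gives 1 transaction, not 3
B: A1 gives 2 transactions, not 3
C: all counts match (3,2)

Answer: C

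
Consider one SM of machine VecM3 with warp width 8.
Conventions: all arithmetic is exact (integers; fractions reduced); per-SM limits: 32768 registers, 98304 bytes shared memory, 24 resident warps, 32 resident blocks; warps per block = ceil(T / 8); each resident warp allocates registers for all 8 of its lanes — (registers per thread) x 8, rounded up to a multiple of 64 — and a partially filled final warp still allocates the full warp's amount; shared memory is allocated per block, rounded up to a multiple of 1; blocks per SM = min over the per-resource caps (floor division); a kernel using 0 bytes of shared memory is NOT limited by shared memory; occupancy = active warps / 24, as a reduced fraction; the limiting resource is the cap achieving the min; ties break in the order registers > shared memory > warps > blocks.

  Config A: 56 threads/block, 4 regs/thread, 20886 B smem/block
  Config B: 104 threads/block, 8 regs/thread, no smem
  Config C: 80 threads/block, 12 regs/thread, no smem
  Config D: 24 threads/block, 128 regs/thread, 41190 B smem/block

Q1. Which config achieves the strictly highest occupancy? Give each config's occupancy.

occupancies: A 7/8, B 13/24, C 5/6, D 1/4

Answer: A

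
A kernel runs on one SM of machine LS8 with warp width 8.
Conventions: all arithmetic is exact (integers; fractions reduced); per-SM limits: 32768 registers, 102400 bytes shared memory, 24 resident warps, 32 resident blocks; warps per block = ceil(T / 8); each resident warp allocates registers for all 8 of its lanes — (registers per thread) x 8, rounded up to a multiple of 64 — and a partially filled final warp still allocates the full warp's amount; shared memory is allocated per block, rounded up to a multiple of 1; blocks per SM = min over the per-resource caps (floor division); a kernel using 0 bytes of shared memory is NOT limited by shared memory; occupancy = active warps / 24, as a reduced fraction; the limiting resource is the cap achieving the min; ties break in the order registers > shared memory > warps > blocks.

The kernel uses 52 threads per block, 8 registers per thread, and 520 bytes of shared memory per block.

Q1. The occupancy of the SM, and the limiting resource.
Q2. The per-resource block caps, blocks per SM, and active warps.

Answer: occupancy 7/8, limited by warps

registers: 73 blocks
shared memory: 196 blocks
warps: 3 blocks
blocks: 32 blocks

Answer: 3 blocks, 21 active warps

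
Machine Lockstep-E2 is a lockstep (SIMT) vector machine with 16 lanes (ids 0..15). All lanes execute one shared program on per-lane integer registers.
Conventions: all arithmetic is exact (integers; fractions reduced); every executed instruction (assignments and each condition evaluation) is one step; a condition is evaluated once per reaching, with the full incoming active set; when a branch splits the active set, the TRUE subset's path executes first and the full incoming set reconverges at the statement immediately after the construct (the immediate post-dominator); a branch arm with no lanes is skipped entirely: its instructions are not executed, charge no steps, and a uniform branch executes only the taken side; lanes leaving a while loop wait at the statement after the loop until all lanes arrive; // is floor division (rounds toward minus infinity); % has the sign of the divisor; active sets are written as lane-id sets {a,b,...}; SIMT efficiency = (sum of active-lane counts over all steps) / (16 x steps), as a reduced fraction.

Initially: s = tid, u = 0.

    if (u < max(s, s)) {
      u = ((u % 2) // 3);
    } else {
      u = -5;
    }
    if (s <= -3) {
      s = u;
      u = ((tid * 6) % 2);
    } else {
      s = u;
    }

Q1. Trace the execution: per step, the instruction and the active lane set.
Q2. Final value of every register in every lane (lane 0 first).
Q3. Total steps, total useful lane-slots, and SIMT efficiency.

step 0: eval (u < max(s, s))         {0,1,2,3,4,5,6,7,8,9,10,11,12,13,14,15}
step 1: u <- ((u % 2) // 3)          {1,2,3,4,5,6,7,8,9,10,11,12,13,14,15}
step 2: u <- -5                      {0}
step 3: eval (s <= -3)               {0,1,2,3,4,5,6,7,8,9,10,11,12,13,14,15}
step 4: s <- u                       {0,1,2,3,4,5,6,7,8,9,10,11,12,13,14,15}

Answer: 5 steps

s: -5,0,0,0,0,0,0,0,0,0,0,0,0,0,0,0
u: -5,0,0,0,0,0,0,0,0,0,0,0,0,0,0,0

steps = 5; useful = 64; efficiency = 64/80 = 4/5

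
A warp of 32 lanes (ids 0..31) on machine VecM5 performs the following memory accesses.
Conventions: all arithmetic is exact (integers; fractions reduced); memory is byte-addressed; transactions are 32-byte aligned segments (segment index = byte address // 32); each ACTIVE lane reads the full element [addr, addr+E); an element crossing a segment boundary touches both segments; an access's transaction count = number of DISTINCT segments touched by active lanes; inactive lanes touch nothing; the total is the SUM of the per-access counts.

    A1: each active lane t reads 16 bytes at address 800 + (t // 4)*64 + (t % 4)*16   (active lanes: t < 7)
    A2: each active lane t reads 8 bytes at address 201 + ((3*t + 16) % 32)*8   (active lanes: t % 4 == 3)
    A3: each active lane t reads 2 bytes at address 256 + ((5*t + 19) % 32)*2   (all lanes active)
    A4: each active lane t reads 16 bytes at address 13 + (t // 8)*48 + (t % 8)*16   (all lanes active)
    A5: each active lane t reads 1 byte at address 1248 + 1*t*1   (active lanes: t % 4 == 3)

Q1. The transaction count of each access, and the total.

A1: 4 transactions
A2: 8 transactions
A3: 2 transactions
A4: 9 transactions
A5: 1 transaction

Answer: 4,8,2,9,1; total 24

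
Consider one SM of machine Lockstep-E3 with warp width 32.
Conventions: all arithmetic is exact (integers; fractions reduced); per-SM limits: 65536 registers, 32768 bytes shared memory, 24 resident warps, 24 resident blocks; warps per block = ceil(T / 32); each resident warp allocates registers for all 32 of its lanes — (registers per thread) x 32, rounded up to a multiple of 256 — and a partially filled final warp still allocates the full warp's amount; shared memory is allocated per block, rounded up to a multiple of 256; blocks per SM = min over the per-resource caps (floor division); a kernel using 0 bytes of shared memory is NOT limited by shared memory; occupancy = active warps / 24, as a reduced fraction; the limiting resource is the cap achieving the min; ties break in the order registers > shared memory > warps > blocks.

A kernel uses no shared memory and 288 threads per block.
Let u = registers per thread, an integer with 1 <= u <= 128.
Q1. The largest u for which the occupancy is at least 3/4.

Answer: u = 112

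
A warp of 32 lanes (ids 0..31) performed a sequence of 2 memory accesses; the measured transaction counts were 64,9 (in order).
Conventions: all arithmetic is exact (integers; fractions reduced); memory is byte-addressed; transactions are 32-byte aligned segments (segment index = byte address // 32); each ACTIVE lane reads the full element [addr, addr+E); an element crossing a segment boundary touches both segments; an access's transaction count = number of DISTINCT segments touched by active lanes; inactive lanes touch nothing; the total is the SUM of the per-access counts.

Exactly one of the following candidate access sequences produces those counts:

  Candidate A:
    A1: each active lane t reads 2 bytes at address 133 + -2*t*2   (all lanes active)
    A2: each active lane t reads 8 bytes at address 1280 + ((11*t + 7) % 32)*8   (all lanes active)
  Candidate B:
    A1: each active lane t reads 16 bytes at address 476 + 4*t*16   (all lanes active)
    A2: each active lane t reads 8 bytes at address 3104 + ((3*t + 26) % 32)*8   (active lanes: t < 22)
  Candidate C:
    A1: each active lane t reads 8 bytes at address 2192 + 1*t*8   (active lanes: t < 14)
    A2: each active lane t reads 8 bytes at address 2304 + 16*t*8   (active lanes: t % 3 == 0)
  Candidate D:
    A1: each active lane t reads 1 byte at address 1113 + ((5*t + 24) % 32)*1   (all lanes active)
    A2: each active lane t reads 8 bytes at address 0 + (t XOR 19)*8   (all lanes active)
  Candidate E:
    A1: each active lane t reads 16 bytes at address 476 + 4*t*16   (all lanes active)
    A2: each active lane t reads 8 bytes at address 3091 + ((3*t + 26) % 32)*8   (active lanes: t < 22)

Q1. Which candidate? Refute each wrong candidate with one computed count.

A: A1 gives 5 transactions, not 64
B: A2 gives 8 transactions, not 9
C: A1 gives 4 transactions, not 64
D: A1 gives 2 transactions, not 64
E: all counts match (64,9)

Answer: E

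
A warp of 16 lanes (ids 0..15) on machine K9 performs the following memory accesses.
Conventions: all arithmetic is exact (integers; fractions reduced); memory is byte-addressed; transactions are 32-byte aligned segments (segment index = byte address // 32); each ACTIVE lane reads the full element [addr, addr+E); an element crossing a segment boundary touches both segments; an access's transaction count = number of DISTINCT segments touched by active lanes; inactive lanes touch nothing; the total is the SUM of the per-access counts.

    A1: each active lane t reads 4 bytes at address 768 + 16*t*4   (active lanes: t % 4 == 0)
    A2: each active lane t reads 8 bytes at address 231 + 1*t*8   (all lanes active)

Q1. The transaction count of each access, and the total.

A1: 4 transactions
A2: 5 transactions

Answer: 4,5; total 9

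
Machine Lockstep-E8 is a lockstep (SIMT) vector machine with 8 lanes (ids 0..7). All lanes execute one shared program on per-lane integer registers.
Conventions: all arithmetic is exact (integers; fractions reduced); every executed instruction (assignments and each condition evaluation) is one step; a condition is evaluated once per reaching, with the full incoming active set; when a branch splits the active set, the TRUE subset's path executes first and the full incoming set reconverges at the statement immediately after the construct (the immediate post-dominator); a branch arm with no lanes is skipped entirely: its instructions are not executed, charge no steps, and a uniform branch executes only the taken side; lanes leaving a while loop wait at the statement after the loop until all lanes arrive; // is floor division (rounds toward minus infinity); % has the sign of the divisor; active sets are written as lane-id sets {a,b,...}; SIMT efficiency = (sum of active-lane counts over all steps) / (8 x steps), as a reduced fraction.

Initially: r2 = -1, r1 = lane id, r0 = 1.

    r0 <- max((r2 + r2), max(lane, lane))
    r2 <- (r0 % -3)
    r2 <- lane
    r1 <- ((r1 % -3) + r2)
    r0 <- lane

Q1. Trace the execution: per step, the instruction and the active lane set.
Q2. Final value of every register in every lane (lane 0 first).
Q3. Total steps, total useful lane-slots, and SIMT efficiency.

step 0: r0 <- max((r2 + r2), max(lane, lane)) {0,1,2,3,4,5,6,7}
step 1: r2 <- (r0 % -3)              {0,1,2,3,4,5,6,7}
step 2: r2 <- lane                   {0,1,2,3,4,5,6,7}
step 3: r1 <- ((r1 % -3) + r2)       {0,1,2,3,4,5,6,7}
step 4: r0 <- lane                   {0,1,2,3,4,5,6,7}

Answer: 5 steps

r2: 0,1,2,3,4,5,6,7
r1: 0,-1,1,3,2,4,6,5
r0: 0,1,2,3,4,5,6,7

steps = 5; useful = 40; efficiency = 40/40 = 1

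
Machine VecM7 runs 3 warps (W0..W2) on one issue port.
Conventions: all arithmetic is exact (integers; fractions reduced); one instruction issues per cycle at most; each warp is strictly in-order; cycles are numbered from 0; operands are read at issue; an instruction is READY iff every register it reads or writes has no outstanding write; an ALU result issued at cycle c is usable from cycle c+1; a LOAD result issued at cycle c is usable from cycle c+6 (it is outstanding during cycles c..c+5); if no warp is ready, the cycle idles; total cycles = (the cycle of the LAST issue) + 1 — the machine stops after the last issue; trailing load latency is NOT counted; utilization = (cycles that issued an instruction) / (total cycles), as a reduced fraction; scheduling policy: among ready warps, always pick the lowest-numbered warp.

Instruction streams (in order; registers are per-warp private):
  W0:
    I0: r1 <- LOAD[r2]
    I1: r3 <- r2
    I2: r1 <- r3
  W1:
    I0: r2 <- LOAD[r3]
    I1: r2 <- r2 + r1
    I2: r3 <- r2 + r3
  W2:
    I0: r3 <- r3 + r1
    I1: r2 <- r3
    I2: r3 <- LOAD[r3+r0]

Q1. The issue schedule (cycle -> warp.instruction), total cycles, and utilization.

cycle 0: W0.I0
cycle 1: W0.I1
cycle 2: W1.I0
cycle 3: W2.I0
cycle 4: W2.I1
cycle 5: W2.I2
cycle 6: W0.I2
cycle 7: idle
cycle 8: W1.I1
cycle 9: W1.I2

Answer: 10 cycles, utilization 9/10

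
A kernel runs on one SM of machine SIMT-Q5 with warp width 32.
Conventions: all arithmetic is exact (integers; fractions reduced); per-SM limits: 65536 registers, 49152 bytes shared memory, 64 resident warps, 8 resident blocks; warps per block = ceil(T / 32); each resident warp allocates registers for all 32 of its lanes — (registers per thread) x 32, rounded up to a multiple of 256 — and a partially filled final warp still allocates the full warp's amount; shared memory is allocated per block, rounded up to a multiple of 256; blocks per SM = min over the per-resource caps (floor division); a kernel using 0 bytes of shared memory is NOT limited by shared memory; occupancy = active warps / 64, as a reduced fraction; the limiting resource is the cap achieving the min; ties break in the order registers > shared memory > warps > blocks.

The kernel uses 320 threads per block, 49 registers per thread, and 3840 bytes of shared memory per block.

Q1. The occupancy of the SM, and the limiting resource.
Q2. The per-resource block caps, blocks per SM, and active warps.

Answer: occupancy 15/32, limited by registers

registers: 3 blocks
shared memory: 12 blocks
warps: 6 blocks
blocks: 8 blocks

Answer: 3 blocks, 30 active warps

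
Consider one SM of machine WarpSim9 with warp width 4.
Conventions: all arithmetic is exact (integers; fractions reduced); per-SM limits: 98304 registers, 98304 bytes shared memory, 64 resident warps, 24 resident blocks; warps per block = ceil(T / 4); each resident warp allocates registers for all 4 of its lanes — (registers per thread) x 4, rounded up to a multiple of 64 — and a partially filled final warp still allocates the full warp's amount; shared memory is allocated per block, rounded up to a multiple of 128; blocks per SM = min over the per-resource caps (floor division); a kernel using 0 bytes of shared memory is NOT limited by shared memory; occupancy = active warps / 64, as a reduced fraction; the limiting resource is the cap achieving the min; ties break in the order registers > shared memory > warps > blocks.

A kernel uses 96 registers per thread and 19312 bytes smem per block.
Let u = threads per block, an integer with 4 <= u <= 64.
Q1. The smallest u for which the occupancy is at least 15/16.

Answer: u = 45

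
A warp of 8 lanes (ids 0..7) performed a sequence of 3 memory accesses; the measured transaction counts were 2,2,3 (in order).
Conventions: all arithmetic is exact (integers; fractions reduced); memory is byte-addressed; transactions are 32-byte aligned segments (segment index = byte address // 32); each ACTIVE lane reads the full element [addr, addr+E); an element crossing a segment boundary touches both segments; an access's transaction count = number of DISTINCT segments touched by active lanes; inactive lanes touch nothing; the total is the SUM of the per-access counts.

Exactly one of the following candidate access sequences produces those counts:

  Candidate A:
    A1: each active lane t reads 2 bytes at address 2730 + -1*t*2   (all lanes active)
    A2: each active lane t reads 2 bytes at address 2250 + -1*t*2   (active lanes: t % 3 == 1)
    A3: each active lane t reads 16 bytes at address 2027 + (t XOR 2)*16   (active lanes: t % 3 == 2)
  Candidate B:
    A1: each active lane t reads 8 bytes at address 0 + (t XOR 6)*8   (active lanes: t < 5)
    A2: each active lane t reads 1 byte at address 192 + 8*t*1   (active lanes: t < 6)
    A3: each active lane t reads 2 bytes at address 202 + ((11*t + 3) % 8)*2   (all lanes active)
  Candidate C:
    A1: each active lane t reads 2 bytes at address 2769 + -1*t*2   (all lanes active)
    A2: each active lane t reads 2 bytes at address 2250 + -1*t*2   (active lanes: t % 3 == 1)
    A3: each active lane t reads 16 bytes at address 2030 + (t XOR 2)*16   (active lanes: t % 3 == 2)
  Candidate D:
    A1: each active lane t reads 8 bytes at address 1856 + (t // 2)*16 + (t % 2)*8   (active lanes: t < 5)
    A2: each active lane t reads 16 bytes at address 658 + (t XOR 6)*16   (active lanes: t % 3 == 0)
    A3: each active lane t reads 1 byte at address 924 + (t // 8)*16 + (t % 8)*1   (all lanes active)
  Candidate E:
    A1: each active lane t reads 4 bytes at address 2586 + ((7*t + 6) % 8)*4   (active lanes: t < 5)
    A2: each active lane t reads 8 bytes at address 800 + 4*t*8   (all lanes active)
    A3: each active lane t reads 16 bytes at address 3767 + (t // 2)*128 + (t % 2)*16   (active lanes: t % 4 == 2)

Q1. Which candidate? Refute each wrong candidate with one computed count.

B: A3 gives 1 transaction, not 3
C: A1 gives 1 transaction, not 2
D: A2 gives 4 transactions, not 2
E: A1 gives 1 transaction, not 2
A: all counts match (2,2,3)

Answer: A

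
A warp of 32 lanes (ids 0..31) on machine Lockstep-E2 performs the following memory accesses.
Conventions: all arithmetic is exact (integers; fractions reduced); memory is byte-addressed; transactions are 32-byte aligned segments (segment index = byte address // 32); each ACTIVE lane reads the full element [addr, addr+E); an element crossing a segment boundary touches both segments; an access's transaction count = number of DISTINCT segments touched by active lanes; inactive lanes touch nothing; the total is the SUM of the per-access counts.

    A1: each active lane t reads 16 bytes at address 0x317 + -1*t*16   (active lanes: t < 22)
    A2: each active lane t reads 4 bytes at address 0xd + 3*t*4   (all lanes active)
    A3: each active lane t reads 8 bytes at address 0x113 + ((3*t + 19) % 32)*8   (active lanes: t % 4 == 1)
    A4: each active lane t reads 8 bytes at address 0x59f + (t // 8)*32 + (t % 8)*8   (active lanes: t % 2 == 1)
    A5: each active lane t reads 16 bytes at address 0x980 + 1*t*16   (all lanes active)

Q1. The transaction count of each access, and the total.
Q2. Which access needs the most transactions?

A1: 12 transactions
A2: 13 transactions
A3: 8 transactions
A4: 5 transactions
A5: 16 transactions

Answer: 12,13,8,5,16; total 54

Answer: A5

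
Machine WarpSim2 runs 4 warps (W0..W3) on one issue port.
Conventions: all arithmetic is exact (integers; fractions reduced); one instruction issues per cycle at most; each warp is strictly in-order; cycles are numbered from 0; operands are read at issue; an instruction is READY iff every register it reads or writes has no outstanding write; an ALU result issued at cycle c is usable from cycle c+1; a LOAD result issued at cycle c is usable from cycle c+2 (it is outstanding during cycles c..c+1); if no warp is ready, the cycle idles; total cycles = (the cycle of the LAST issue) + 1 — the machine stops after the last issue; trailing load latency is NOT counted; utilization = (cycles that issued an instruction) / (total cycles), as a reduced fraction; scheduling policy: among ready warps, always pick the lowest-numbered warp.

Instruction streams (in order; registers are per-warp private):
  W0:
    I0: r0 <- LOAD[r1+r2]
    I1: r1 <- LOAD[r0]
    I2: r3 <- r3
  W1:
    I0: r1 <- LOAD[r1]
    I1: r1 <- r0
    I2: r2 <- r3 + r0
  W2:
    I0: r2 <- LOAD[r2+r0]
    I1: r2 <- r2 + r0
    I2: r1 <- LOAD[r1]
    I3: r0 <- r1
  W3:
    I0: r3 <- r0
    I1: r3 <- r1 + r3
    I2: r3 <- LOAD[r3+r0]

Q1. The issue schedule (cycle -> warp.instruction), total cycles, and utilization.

cycle 0: W0.I0
cycle 1: W1.I0
cycle 2: W0.I1
cycle 3: W0.I2
cycle 4: W1.I1
cycle 5: W1.I2
cycle 6: W2.I0
cycle 7: W3.I0
cycle 8: W2.I1
cycle 9: W2.I2
cycle 10: W3.I1
cycle 11: W2.I3
cycle 12: W3.I2

Answer: 13 cycles, utilization 1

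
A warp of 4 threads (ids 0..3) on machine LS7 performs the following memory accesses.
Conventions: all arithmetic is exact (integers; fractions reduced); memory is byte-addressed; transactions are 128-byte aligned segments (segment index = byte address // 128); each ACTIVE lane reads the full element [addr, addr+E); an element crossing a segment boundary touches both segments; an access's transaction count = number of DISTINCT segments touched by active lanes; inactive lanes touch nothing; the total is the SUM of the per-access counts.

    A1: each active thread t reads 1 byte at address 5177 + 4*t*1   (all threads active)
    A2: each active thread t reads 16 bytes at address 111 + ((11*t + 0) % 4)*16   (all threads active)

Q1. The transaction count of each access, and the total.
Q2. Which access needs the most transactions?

A1: 1 transaction
A2: 2 transactions

Answer: 1,2; total 3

Answer: A2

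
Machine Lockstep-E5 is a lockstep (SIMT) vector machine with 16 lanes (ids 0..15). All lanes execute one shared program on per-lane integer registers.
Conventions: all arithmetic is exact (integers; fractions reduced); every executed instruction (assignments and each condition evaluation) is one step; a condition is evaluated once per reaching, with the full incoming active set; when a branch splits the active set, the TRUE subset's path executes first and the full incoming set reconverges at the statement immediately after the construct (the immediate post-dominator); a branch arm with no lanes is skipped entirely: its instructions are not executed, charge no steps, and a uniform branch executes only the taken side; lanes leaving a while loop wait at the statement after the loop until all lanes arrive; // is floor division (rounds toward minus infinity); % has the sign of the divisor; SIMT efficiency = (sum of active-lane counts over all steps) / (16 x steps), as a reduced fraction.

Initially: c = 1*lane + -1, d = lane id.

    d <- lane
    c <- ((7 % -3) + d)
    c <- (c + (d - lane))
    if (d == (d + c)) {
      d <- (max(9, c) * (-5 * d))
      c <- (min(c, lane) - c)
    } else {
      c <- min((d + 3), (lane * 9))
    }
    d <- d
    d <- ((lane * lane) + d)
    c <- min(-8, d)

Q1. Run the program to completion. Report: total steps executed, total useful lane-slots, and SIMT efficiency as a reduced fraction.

Answer: 10 steps, 129 useful, 129/160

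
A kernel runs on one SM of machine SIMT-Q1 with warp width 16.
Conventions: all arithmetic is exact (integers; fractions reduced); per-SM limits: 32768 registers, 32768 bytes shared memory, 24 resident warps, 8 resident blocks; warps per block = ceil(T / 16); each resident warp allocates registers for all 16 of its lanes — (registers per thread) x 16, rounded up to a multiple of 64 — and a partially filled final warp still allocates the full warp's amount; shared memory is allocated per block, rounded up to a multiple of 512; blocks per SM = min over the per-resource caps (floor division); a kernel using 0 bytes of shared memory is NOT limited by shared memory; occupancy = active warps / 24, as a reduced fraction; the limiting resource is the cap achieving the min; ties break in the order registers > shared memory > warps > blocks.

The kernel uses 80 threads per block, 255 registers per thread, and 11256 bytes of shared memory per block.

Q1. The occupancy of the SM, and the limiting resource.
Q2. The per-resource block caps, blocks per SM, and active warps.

Answer: occupancy 5/24, limited by registers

registers: 1 block
shared memory: 2 blocks
warps: 4 blocks
blocks: 8 blocks

Answer: 1 block, 5 active warps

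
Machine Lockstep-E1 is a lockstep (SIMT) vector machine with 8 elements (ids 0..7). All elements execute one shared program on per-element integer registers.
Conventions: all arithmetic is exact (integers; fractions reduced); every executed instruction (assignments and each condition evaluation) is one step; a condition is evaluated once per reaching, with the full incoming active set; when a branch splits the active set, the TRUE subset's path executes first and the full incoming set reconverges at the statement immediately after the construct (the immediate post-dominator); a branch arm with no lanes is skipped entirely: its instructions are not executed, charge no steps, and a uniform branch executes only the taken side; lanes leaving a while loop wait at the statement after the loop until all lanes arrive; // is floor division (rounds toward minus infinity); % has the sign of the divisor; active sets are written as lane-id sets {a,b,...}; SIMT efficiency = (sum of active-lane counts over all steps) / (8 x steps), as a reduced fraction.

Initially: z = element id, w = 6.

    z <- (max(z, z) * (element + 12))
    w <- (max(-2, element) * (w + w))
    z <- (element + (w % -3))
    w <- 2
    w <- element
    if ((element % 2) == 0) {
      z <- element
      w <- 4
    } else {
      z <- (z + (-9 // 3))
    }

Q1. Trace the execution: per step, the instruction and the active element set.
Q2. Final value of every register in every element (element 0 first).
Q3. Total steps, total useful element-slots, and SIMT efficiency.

step 0: z <- (max(z, z) * (element + 12)) {0,1,2,3,4,5,6,7}
step 1: w <- (max(-2, element) * (w + w)) {0,1,2,3,4,5,6,7}
step 2: z <- (element + (w % -3))    {0,1,2,3,4,5,6,7}
step 3: w <- 2                       {0,1,2,3,4,5,6,7}
step 4: w <- element                 {0,1,2,3,4,5,6,7}
step 5: eval ((element % 2) == 0)    {0,1,2,3,4,5,6,7}
step 6: z <- element                 {0,2,4,6}
step 7: w <- 4                       {0,2,4,6}
step 8: z <- (z + (-9 // 3))         {1,3,5,7}

Answer: 9 steps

z: 0,-2,2,0,4,2,6,4
w: 4,1,4,3,4,5,4,7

steps = 9; useful = 60; efficiency = 60/72 = 5/6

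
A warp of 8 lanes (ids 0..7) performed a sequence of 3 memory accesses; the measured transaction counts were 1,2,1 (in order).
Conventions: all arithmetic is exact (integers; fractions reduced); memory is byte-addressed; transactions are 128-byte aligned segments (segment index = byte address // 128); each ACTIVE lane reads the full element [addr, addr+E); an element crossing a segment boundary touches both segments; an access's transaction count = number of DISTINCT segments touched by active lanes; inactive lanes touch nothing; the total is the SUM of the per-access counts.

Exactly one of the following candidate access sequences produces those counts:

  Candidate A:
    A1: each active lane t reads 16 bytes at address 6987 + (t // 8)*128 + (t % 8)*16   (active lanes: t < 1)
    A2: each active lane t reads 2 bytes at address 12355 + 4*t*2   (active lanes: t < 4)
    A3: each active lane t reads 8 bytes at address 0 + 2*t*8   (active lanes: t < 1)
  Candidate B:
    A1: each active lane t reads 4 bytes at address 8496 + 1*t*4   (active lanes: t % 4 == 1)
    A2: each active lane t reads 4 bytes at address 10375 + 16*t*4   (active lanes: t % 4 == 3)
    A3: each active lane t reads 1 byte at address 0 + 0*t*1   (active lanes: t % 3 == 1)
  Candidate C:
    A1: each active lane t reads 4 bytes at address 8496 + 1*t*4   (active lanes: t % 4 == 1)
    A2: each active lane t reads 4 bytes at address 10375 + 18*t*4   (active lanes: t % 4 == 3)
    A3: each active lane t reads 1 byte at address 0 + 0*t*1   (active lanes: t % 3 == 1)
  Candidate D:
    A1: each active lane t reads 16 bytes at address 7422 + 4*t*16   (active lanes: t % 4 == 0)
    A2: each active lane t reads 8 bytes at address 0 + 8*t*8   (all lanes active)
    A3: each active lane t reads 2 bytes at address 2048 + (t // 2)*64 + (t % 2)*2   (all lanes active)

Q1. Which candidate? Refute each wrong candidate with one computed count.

A: A2 gives 1 transaction, not 2
C: A2 gives 3 transactions, not 2
D: A1 gives 4 transactions, not 1
B: all counts match (1,2,1)

Answer: B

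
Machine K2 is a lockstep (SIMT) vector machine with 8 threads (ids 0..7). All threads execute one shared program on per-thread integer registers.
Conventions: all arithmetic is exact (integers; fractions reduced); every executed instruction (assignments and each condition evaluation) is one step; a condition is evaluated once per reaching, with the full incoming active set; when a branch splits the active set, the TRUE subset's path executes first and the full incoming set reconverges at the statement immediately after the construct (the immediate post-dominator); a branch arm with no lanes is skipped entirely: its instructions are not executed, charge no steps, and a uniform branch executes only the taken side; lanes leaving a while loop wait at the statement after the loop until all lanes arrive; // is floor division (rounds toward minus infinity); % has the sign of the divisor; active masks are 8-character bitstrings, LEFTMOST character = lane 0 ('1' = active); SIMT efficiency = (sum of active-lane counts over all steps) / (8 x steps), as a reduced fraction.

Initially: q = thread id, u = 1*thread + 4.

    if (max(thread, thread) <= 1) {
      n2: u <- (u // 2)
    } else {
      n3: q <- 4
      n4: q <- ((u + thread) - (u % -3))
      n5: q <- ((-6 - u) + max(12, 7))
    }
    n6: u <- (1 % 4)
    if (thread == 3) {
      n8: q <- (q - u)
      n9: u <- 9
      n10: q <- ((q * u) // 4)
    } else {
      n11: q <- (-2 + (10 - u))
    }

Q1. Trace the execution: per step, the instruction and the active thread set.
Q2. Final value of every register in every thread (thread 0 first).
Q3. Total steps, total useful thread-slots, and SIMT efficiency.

step 0: eval (max(thread, thread) <= 1) 11111111
step 1: u <- (u // 2)                11000000
step 2: q <- 4                       00111111
step 3: q <- ((u + thread) - (u % -3)) 00111111
step 4: q <- ((-6 - u) + max(12, 7)) 00111111
step 5: u <- (1 % 4)                 11111111
step 6: eval (thread == 3)           11111111
step 7: q <- (q - u)                 00010000
step 8: u <- 9                       00010000
step 9: q <- ((q * u) // 4)          00010000
step 10: q <- (-2 + (10 - u))         11101111

Answer: 11 steps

q: 7,7,7,-5,7,7,7,7
u: 1,1,1,9,1,1,1,1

steps = 11; useful = 54; efficiency = 54/88 = 27/44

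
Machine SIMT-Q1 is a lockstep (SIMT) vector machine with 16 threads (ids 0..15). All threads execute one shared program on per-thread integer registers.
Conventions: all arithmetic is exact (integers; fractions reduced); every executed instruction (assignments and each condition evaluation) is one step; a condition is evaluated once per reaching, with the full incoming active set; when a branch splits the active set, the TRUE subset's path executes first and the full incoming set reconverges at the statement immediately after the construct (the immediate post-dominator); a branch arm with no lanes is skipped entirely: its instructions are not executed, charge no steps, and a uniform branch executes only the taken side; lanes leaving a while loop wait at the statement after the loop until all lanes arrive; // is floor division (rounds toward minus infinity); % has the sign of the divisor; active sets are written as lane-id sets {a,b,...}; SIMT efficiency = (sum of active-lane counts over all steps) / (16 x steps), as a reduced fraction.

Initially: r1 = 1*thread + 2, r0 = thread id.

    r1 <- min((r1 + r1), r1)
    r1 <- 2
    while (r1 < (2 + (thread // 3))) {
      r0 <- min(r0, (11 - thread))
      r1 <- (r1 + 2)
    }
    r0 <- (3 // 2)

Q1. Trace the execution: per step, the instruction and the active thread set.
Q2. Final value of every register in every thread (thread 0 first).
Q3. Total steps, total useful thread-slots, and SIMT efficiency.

step 0: r1 <- min((r1 + r1), r1)     {0,1,2,3,4,5,6,7,8,9,10,11,12,13,14,15}
step 1: r1 <- 2                      {0,1,2,3,4,5,6,7,8,9,10,11,12,13,14,15}
step 2: eval (r1 < (2 + (thread // 3))) {0,1,2,3,4,5,6,7,8,9,10,11,12,13,14,15}
step 3: r0 <- min(r0, (11 - thread)) {3,4,5,6,7,8,9,10,11,12,13,14,15}
step 4: r1 <- (r1 + 2)               {3,4,5,6,7,8,9,10,11,12,13,14,15}
step 5: eval (r1 < (2 + (thread // 3))) {3,4,5,6,7,8,9,10,11,12,13,14,15}
step 6: r0 <- min(r0, (11 - thread)) {9,10,11,12,13,14,15}
step 7: r1 <- (r1 + 2)               {9,10,11,12,13,14,15}
step 8: eval (r1 < (2 + (thread // 3))) {9,10,11,12,13,14,15}
step 9: r0 <- min(r0, (11 - thread)) {15}
step 10: r1 <- (r1 + 2)               {15}
step 11: eval (r1 < (2 + (thread // 3))) {15}
step 12: r0 <- (3 // 2)               {0,1,2,3,4,5,6,7,8,9,10,11,12,13,14,15}

Answer: 13 steps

r1: 2,2,2,4,4,4,4,4,4,6,6,6,6,6,6,8
r0: 1,1,1,1,1,1,1,1,1,1,1,1,1,1,1,1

steps = 13; useful = 127; efficiency = 127/208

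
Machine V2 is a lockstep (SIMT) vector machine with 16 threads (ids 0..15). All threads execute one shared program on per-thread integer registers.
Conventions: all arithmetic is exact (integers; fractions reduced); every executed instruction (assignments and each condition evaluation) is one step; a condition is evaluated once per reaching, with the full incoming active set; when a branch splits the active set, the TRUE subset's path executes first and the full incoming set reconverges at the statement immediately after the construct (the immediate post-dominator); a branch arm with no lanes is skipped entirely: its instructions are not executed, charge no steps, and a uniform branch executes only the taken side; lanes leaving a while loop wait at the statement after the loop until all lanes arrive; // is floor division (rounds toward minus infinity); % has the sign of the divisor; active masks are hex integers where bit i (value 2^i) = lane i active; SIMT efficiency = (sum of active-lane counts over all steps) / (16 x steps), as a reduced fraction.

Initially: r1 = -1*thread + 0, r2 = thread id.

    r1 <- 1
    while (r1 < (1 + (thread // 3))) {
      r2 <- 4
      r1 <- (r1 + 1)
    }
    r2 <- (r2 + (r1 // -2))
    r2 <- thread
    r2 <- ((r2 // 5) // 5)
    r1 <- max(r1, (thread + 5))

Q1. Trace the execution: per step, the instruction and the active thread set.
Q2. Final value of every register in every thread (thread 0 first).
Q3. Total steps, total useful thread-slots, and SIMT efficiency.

step 0: r1 <- 1                      0xffff
step 1: eval (r1 < (1 + (thread // 3))) 0xffff
step 2: r2 <- 4                      0xfff8
step 3: r1 <- (r1 + 1)               0xfff8
step 4: eval (r1 < (1 + (thread // 3))) 0xfff8
step 5: r2 <- 4                      0xffc0
step 6: r1 <- (r1 + 1)               0xffc0
step 7: eval (r1 < (1 + (thread // 3))) 0xffc0
step 8: r2 <- 4                      0xfe00
step 9: r1 <- (r1 + 1)               0xfe00
step 10: eval (r1 < (1 + (thread // 3))) 0xfe00
step 11: r2 <- 4                      0xf000
step 12: r1 <- (r1 + 1)               0xf000
step 13: eval (r1 < (1 + (thread // 3))) 0xf000
step 14: r2 <- 4                      0x8000
step 15: r1 <- (r1 + 1)               0x8000
step 16: eval (r1 < (1 + (thread // 3))) 0x8000
step 17: r2 <- (r2 + (r1 // -2))      0xffff
step 18: r2 <- thread                 0xffff
step 19: r2 <- ((r2 // 5) // 5)       0xffff
step 20: r1 <- max(r1, (thread + 5))  0xffff

Answer: 21 steps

r1: 5,6,7,8,9,10,11,12,13,14,15,16,17,18,19,20
r2: 0,0,0,0,0,0,0,0,0,0,0,0,0,0,0,0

steps = 21; useful = 201; efficiency = 201/336 = 67/112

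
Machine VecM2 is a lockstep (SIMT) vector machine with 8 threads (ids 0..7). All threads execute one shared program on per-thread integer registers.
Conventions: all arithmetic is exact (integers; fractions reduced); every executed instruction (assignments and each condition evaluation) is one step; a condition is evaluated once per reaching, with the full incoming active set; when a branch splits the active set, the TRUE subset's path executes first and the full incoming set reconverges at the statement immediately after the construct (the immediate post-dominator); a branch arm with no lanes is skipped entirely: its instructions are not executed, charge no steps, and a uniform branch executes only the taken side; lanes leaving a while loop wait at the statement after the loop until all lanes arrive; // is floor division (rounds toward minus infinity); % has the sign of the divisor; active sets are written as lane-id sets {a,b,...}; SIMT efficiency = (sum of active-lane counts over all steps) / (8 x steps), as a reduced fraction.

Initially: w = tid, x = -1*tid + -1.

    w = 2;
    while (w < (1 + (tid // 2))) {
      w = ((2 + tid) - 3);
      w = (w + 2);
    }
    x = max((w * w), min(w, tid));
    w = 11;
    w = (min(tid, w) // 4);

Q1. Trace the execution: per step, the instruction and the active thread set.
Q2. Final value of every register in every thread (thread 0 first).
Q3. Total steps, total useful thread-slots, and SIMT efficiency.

step 0: w <- 2                       {0,1,2,3,4,5,6,7}
step 1: eval (w < (1 + (tid // 2)))  {0,1,2,3,4,5,6,7}
step 2: w <- ((2 + tid) - 3)         {4,5,6,7}
step 3: w <- (w + 2)                 {4,5,6,7}
step 4: eval (w < (1 + (tid // 2)))  {4,5,6,7}
step 5: x <- max((w * w), min(w, tid)) {0,1,2,3,4,5,6,7}
step 6: w <- 11                      {0,1,2,3,4,5,6,7}
step 7: w <- (min(tid, w) // 4)      {0,1,2,3,4,5,6,7}

Answer: 8 steps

w: 0,0,0,0,1,1,1,1
x: 4,4,4,4,25,36,49,64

steps = 8; useful = 52; efficiency = 52/64 = 13/16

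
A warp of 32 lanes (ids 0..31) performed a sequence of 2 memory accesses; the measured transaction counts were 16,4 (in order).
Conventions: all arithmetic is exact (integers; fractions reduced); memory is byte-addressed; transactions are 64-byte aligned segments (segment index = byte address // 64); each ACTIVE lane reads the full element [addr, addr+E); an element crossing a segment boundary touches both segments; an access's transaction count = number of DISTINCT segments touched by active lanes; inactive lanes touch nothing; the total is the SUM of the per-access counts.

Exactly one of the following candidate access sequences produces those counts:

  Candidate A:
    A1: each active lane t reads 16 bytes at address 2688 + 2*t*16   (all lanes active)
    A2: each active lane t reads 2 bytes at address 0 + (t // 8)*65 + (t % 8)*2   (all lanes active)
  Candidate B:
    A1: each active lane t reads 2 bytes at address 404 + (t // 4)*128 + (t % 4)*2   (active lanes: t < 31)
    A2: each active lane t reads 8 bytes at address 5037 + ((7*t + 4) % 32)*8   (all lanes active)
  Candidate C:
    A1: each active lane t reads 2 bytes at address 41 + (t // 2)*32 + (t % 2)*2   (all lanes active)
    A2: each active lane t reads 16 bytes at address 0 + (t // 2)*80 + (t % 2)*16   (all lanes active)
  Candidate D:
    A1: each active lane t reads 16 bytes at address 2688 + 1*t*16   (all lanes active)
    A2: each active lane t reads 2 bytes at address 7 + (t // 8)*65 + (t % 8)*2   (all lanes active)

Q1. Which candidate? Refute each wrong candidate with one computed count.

B: A1 gives 8 transactions, not 16
C: A1 gives 9 transactions, not 16
D: A1 gives 8 transactions, not 16
A: all counts match (16,4)

Answer: A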